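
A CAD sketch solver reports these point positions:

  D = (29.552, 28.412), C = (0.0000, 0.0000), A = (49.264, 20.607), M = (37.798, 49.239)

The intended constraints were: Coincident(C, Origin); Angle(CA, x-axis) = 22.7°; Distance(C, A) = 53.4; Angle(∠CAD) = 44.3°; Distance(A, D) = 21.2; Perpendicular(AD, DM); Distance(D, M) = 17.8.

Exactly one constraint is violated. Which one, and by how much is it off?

Distance(D, M) = 17.8 — off by 4.60.

C = (0.00, 0.00) ✓; CA at 22.70° ✓; |CA| = 53.40 ✓; ∠CAD = 44.30° ✓; |AD| = 21.20 ✓; ∠(AD, DM) = 90.00° ✓; |DM| = 22.40 ✗.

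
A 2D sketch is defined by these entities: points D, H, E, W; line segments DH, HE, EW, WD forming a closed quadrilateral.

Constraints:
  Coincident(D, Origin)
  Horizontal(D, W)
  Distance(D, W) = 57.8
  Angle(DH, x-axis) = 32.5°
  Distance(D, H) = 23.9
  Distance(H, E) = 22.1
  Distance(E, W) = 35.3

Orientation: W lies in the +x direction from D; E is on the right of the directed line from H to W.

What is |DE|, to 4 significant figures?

25.31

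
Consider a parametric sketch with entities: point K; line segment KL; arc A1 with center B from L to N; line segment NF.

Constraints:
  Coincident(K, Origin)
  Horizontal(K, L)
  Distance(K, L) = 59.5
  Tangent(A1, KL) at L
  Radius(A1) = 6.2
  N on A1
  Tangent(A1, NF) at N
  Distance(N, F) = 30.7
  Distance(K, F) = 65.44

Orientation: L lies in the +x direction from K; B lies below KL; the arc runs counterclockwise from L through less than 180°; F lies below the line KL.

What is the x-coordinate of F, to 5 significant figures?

53.958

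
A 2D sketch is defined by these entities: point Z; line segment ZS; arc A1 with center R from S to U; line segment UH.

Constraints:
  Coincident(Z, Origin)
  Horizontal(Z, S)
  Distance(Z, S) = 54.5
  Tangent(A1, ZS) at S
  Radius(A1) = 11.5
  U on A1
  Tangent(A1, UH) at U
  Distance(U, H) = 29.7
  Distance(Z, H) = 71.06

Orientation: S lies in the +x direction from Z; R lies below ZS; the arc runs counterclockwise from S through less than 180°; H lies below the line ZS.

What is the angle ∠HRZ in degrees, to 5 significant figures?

105.24°

Checks: Z.y = 0.00, S.y = 0.00 ✓; |RU| = 11.50 ✓; ∠(RU, UH) = 90.00° ✓; |UH| = 29.70 ✓; |ZH| = 71.06 ✓.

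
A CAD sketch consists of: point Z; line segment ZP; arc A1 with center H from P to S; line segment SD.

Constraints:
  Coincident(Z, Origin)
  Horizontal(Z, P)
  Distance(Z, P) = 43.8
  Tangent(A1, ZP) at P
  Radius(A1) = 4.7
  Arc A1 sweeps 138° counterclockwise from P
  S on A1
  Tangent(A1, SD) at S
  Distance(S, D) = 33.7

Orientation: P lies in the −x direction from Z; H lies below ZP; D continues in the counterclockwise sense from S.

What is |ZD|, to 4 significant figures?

37.75

On A1, P sits at bearing 90° from H; a 138° counterclockwise sweep puts S at bearing 228°, so S = H + 4.7·(cos 228°, sin 228°) = (-46.94, -8.193). Tangency of A1 to SD means the radius HS is perpendicular to SD, so SD runs along (−sin 228°, cos 228°); with |SD| = 33.7, D = (-21.90, -30.74). Then |ZD| = |D − Z| = 37.75.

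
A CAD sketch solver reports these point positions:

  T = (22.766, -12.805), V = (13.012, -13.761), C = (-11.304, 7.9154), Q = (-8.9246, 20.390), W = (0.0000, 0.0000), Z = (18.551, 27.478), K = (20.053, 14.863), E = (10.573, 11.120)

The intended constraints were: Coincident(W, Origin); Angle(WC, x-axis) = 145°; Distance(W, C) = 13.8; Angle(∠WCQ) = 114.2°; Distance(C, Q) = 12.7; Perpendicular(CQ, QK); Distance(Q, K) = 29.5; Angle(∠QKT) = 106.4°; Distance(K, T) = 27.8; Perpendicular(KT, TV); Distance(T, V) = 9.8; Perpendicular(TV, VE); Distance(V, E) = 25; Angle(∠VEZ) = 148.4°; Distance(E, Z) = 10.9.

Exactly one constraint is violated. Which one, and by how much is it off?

Distance(E, Z) = 10.9 — off by 7.30.

W = (0.00, 0.00) ✓; WC at 145.0° ✓; |WC| = 13.80 ✓; ∠WCQ = 114.2° ✓; |CQ| = 12.70 ✓; ∠(CQ, QK) = 90.00° ✓; |QK| = 29.50 ✓; ∠QKT = 106.4° ✓; |KT| = 27.80 ✓; ∠(KT, TV) = 90.00° ✓; |TV| = 9.801 ✓; ∠(TV, VE) = 90.00° ✓; |VE| = 25.00 ✓; ∠VEZ = 148.4° ✓; |EZ| = 18.20 ✗.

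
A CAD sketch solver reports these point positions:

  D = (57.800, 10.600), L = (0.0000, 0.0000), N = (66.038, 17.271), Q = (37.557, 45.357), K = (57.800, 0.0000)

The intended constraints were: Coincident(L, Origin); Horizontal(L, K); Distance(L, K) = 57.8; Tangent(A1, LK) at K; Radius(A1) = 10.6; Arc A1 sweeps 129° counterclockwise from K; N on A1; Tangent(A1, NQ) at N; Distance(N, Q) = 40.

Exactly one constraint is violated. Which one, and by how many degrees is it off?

Tangent(A1, NQ) at N — off by 6.40°.

L = (0.00, 0.00) ✓; L.y = 0.00, K.y = 0.00 ✓; |LK| = 57.80 ✓; ∠(DK, KL) = 90.00° ✓; |DK| = 10.60 ✓; bearing(D→N) − bearing(D→K) = 129.0° ✓; |DN| = 10.60 ✓; ∠(DN, NQ) = 83.60° ✗; |NQ| = 40.00 ✓.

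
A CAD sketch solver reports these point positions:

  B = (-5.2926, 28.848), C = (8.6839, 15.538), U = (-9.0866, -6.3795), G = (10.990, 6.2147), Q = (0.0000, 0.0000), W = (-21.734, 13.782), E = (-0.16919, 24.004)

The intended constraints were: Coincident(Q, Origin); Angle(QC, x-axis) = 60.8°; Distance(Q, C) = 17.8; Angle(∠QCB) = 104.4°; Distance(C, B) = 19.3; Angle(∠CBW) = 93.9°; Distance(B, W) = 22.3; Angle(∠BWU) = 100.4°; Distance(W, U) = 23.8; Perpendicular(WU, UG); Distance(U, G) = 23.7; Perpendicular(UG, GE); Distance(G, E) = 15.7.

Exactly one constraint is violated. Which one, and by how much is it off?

Distance(G, E) = 15.7 — off by 5.30.

Q = (0.00, 0.00) ✓; QC at 60.80° ✓; |QC| = 17.80 ✓; ∠QCB = 104.4° ✓; |CB| = 19.30 ✓; ∠CBW = 93.90° ✓; |BW| = 22.30 ✓; ∠BWU = 100.4° ✓; |WU| = 23.80 ✓; ∠(WU, UG) = 90.00° ✓; |UG| = 23.70 ✓; ∠(UG, GE) = 90.00° ✓; |GE| = 21.00 ✗.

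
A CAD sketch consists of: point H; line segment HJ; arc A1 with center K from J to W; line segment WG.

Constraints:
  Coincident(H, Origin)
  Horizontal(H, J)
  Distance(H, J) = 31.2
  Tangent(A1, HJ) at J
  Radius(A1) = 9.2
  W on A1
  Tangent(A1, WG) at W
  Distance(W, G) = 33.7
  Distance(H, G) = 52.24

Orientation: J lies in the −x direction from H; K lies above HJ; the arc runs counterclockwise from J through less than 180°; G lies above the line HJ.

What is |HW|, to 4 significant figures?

24.66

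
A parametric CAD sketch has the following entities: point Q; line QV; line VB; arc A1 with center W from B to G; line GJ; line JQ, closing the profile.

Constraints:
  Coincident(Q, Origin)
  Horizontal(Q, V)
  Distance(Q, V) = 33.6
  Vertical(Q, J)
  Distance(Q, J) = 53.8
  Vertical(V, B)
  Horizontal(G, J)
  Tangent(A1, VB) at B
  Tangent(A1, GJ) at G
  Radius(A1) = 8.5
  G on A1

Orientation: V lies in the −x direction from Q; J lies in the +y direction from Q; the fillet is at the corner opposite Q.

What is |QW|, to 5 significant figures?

51.789

Q and J share the same x with |QJ| = 53.8 and J on the +y side, so J = (0.0000, 53.800). The virtual corner opposite Q is at (-33.600, 53.800). The tangent condition forces WB to be normal to VB and the tangent condition forces WG to be normal to GJ, with radius 8.5, so the center W sits 8.5 in from both sides at W = (-25.100, 45.300). Then |QW| = |W − Q| = 51.789.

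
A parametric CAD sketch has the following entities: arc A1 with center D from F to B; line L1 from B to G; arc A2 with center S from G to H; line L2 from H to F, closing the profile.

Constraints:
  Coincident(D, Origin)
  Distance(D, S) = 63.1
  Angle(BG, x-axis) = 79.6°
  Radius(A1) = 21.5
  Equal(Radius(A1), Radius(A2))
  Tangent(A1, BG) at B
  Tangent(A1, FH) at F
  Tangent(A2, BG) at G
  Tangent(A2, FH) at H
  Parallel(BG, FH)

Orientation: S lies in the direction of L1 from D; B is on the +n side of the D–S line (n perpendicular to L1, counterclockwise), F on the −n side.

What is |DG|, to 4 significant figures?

66.66

Tangency of A1 to both parallel lines with radius 21.5 puts B and F at D ± 21.5·n: B = (-21.15, 3.881), F = (21.15, -3.881). Equal radii place G and H the same way about S: G = S + 21.5·n = (-9.756, 65.94), H = S − 21.5·n = (32.54, 58.18). Then |DG| = |G − D| = 66.66.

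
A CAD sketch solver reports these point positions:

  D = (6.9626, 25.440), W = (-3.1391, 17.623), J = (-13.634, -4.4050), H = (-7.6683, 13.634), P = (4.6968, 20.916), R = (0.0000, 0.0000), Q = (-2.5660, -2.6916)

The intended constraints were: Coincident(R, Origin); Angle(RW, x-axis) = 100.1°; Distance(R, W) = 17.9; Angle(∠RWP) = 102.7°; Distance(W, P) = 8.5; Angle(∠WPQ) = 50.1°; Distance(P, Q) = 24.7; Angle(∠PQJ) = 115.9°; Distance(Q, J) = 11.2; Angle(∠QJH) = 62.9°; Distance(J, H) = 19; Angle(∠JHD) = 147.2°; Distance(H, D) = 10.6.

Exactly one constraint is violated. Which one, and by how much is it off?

Distance(H, D) = 10.6 — off by 8.20.

R = (0.00, 0.00) ✓; RW at 100.1° ✓; |RW| = 17.90 ✓; ∠RWP = 102.7° ✓; |WP| = 8.500 ✓; ∠WPQ = 50.11° ✓; |PQ| = 24.70 ✓; ∠PQJ = 115.9° ✓; |QJ| = 11.20 ✓; ∠QJH = 62.90° ✓; |JH| = 19.00 ✓; ∠JHD = 147.2° ✓; |HD| = 18.80 ✗.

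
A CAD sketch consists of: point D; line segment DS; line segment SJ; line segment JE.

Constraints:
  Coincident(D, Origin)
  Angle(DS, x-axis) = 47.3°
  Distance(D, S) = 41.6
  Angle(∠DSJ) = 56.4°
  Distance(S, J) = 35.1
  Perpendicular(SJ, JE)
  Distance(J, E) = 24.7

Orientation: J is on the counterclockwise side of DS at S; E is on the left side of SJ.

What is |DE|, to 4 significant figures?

15.65

D is at the origin; DS runs at 47.3° with length 41.6, so S = 41.6·(cos 47.3°, sin 47.3°) = (28.21, 30.57). ∠DSJ = 56.4°, so SJ runs at 47.3° + (180° − 56.4°) = 170.9° from the x-axis; with |SJ| = 35.1, J = S + 35.1·(cos 170.9°, sin 170.9°) = (-6.447, 36.12). SJ is perpendicular to JE; with |JE| = 24.7 on the left of SJ, E = J + 24.7·(-0.1582, -0.9874) = (-10.35, 11.73). Then |DE| = |E − D| = 15.65.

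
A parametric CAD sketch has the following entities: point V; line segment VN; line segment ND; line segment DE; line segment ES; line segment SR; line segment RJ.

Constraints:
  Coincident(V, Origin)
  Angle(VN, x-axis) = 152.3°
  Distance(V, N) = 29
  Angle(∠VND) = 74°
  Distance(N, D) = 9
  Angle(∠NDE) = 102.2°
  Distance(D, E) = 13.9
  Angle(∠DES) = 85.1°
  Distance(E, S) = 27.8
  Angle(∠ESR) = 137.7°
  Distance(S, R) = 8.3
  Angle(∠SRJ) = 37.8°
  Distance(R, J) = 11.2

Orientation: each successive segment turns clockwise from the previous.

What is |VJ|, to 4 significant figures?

25.07

V is at the origin; VN runs at 152.3° with length 29.0, so N = (-25.68, 13.48). ∠VND = 74.0° gives ND at 46.30° from the x-axis; with |ND| = 9.0, D = (-19.46, 19.99). ∠NDE = 102.2° gives DE at -31.50° from the x-axis; with |DE| = 13.9, E = (-7.607, 12.72). ∠DES = 85.1° gives ES at -126.4° from the x-axis; with |ES| = 27.8, S = (-24.10, -9.652). ∠ESR = 137.7° gives SR at -168.7° from the x-axis; with |SR| = 8.3, R = (-32.24, -11.28). ∠SRJ = 37.8° gives RJ at 49.10° from the x-axis; with |RJ| = 11.2, J = (-24.91, -2.812). Then |VJ| = |J − V| = 25.07.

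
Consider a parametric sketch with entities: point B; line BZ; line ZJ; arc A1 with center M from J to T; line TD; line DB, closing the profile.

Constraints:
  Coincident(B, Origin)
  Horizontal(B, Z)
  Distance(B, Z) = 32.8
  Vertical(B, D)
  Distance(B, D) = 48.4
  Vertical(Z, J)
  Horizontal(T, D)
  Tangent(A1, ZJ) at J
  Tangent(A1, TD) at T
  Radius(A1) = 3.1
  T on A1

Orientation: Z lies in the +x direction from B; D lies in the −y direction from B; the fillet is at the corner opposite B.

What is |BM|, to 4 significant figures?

54.17

B is at the origin; B and Z share the same y with |BZ| = 32.8 and Z on the +x side, so Z = (32.80, 0.000). BD is vertical with |BD| = 48.4 and D on the −y side, so D = (0.000, -48.40). The virtual corner opposite B is at (32.80, -48.40). A1 meets ZJ tangentially, so MJ is at right angles to ZJ and since A1 is tangent to TD there, MT ⟂ TD, with radius 3.1, so the center M sits 3.1 in from both sides at M = (29.70, -45.30). Then |BM| = |M − B| = 54.17.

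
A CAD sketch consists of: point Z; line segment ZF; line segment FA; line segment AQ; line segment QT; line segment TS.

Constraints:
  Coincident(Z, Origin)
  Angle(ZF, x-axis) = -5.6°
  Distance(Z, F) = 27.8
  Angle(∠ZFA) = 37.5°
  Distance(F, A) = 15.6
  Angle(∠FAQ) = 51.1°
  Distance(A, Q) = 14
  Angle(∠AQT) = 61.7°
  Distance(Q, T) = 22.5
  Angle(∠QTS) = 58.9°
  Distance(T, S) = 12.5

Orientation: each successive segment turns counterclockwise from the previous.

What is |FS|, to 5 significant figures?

13.193

Z is at the origin; ZF runs at -5.6° with length 27.8, so F = (27.667, -2.7128). ∠ZFA = 37.5° gives FA at 136.90° from the x-axis; with |FA| = 15.6, A = (16.277, 7.9463). ∠FAQ = 51.1° gives AQ at -94.200° from the x-axis; with |AQ| = 14.0, Q = (15.251, -6.0161). ∠AQT = 61.7° gives QT at 24.100° from the x-axis; with |QT| = 22.5, T = (35.790, 3.1713). ∠QTS = 58.9° gives TS at 145.20° from the x-axis; with |TS| = 12.5, S = (25.526, 10.305). Then |FS| = |S − F| = 13.193.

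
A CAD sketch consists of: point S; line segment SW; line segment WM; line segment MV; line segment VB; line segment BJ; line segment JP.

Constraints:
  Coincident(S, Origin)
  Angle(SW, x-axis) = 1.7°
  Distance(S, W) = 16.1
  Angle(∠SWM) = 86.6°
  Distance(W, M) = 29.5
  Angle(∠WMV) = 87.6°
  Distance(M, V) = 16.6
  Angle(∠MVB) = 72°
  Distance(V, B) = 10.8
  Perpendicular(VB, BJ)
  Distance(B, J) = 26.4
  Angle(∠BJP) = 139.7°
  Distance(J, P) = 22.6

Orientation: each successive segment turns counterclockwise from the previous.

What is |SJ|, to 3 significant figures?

38.8

S is at the origin; SW runs at 1.7° with length 16.1, so W = (16.1, 0.478). ∠SWM = 86.6° gives WM at 95.1° from the x-axis; with |WM| = 29.5, M = (13.5, 29.9). ∠WMV = 87.6° gives MV at -172° from the x-axis; with |MV| = 16.6, V = (-2.99, 27.7). ∠MVB = 72.0° gives VB at -64.5° from the x-axis; with |VB| = 10.8, B = (1.66, 17.9). VB is perpendicular to BJ, so BJ runs at 25.5°; with |BJ| = 26.4, J = (25.5, 29.3). Then |SJ| = |J − S| = 38.8.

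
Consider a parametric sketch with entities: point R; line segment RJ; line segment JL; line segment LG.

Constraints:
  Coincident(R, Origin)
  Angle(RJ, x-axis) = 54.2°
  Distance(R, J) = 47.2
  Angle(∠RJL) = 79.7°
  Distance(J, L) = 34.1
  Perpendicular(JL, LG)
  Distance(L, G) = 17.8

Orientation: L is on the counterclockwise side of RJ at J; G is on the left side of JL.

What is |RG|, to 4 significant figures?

38.45

R is at the origin; RJ runs at 54.2° with length 47.2, so J = 47.2·(cos 54.2°, sin 54.2°) = (27.61, 38.28). ∠RJL = 79.7°, so JL runs at 54.2° + (180° − 79.7°) = 154.5° from the x-axis; with |JL| = 34.1, L = J + 34.1·(cos 154.5°, sin 154.5°) = (-3.168, 52.96). JL is perpendicular to LG; with |LG| = 17.8 on the left of JL, G = L + 17.8·(-0.4305, -0.9026) = (-10.83, 36.90). Then |RG| = |G − R| = 38.45.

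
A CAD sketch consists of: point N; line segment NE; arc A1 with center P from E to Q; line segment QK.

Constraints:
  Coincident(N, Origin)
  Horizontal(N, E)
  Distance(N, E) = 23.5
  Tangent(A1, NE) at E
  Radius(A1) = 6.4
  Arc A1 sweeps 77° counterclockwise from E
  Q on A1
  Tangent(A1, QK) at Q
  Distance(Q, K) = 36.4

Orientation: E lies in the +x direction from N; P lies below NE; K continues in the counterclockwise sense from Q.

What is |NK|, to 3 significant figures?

41.4

N is at the origin; NE is horizontal with |NE| = 23.5 and E on the +x side, so E = (23.5, 0.00). The tangent condition forces PE to be normal to NE, so P = E + (0, -6.4) = (23.5, -6.40). On A1, E sits at bearing 90° from P; a 77° counterclockwise sweep puts Q at bearing 167°, so Q = P + 6.4·(cos 167°, sin 167°) = (17.3, -4.96). Tangency of A1 to QK means the radius PQ is perpendicular to QK, so QK runs along (−sin 167°, cos 167°); with |QK| = 36.4, K = (9.08, -40.4). Then |NK| = |K − N| = 41.4.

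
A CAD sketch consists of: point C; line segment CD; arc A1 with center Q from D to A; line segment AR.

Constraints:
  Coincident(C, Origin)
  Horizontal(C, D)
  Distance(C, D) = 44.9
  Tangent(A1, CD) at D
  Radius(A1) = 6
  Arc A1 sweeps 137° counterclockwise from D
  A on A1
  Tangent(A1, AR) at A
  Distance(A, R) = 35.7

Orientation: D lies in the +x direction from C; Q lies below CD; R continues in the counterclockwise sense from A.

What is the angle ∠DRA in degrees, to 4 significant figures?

14.63°

C is at the origin; CD is horizontal with |CD| = 44.9 and D on the +x side, so D = (44.90, 0.000). Since A1 is tangent to CD there, QD ⟂ CD, so Q = D + (0, -6) = (44.90, -6.000). On A1, D sits at bearing 90° from Q; a 137° counterclockwise sweep puts A at bearing 227°, so A = Q + 6.0·(cos 227°, sin 227°) = (40.81, -10.39). Tangency of A1 to AR means the radius QA is perpendicular to AR, so AR runs along (−sin 227°, cos 227°); with |AR| = 35.7, R = (66.92, -34.74). Then cos ∠DRA = RD·RA / (|RD||RA|), giving 14.63°.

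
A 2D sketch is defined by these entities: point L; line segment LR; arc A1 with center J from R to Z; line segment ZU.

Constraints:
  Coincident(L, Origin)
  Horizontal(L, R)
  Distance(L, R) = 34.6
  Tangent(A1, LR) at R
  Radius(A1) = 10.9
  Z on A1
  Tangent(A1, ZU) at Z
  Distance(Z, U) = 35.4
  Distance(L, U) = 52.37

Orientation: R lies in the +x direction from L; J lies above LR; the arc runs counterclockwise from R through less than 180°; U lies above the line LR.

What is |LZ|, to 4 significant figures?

46.85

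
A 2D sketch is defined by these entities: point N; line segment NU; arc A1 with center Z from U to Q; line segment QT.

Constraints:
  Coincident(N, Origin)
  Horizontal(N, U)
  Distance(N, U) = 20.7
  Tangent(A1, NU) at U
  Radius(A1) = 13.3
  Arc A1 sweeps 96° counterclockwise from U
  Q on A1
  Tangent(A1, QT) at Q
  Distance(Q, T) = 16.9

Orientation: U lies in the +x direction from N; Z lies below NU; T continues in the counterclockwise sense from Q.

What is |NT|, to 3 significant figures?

32.8

On A1, U sits at bearing 90° from Z; a 96° counterclockwise sweep puts Q at bearing 186°, so Q = Z + 13.3·(cos 186°, sin 186°) = (7.47, -14.7). Since A1 is tangent to QT there, ZQ ⟂ QT, so QT runs along (−sin 186°, cos 186°); with |QT| = 16.9, T = (9.24, -31.5). Then |NT| = |T − N| = 32.8.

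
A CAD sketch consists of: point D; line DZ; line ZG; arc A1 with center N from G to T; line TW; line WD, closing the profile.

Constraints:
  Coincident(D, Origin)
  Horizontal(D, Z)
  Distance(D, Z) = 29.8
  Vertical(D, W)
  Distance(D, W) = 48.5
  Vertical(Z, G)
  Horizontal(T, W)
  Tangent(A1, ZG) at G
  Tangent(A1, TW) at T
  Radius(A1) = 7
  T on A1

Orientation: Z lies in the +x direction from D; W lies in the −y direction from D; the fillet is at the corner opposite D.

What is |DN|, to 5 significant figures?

47.351

D is at the origin; D and Z share the same y with |DZ| = 29.8 and Z on the +x side, so Z = (29.800, 0.0000). D and W share the same x with |DW| = 48.5 and W on the −y side, so W = (0.0000, -48.500). The virtual corner opposite D is at (29.800, -48.500). A1 meets ZG tangentially, so NG is at right angles to ZG and A1 meets TW tangentially, so NT is at right angles to TW, with radius 7.0, so the center N sits 7.0 in from both sides at N = (22.800, -41.500). Then |DN| = |N − D| = 47.351.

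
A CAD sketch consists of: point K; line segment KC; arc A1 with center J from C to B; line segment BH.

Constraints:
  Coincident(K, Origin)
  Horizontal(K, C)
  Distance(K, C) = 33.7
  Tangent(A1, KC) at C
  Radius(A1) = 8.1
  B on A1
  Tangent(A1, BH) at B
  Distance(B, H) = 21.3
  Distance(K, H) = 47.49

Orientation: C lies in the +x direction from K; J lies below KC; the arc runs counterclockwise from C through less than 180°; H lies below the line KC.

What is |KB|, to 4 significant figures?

28.99

K is at the origin; K and C share the same y with |KC| = 33.7 and C on the +x side, so C = (33.70, 0.000). The tangent condition forces JC to be normal to KC, so J = C + (0, -8.1) = (33.70, -8.100). Since JB ⟂ BH (tangency), |JH| = √(8.1² + 21.3²) = 22.79 regardless of where B sits on A1. So H lies on both circle(K, 47.49) and circle(J, 22.79); the below-KC intersection is H = (36.19, -30.75). B is the foot of the tangent from H: B = (26.49, -11.79).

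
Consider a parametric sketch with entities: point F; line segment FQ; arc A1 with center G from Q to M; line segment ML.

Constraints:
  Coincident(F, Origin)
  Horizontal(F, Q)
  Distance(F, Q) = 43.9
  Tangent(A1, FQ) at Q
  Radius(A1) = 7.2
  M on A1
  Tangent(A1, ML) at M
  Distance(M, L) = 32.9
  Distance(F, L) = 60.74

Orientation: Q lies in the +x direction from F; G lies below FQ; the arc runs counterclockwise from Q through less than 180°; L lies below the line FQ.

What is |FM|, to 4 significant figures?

37.99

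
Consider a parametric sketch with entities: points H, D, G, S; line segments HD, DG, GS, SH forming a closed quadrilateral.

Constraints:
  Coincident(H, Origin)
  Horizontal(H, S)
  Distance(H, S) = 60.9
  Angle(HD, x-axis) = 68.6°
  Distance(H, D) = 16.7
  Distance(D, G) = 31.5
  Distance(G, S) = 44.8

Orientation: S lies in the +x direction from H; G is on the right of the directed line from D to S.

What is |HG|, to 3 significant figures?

22.7

Checks: |DG| = 31.50 ✓; |GS| = 44.80 ✓.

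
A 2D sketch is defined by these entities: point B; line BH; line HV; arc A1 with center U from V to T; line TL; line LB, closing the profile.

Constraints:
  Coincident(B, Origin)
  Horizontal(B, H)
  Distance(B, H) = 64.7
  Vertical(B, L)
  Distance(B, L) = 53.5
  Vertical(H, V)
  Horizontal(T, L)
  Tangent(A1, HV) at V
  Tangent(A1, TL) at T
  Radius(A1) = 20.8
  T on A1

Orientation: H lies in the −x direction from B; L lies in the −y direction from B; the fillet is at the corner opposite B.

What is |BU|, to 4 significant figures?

54.74

B and L share the same x with |BL| = 53.5 and L on the −y side, so L = (0.000, -53.50). The virtual corner opposite B is at (-64.70, -53.50). Tangency of A1 to HV means the radius UV is perpendicular to HV and the tangent condition forces UT to be normal to TL, with radius 20.8, so the center U sits 20.8 in from both sides at U = (-43.90, -32.70). Then |BU| = |U − B| = 54.74.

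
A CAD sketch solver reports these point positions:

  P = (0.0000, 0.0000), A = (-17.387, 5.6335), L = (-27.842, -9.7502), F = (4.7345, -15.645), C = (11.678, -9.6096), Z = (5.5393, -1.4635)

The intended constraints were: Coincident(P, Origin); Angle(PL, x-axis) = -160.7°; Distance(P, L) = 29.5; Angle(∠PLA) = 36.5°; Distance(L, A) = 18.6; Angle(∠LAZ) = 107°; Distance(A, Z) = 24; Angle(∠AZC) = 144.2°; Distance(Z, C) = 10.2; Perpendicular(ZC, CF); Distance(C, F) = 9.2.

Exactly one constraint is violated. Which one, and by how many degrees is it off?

Perpendicular(ZC, CF) — off by 4.00°.

P = (0.00, 0.00) ✓; PL at -160.7° ✓; |PL| = 29.50 ✓; ∠PLA = 36.50° ✓; |LA| = 18.60 ✓; ∠LAZ = 107.0° ✓; |AZ| = 24.00 ✓; ∠AZC = 144.2° ✓; |ZC| = 10.20 ✓; ∠(ZC, CF) = 86.00° ✗; |CF| = 9.200 ✓.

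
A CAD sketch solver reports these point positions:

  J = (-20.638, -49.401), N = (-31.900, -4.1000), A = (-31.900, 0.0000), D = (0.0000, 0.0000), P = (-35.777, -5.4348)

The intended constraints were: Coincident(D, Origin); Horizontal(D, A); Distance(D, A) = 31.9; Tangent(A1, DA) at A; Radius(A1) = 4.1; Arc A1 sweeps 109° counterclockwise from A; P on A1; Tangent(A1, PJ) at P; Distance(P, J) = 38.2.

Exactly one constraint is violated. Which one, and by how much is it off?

Distance(P, J) = 38.2 — off by 8.30.

D = (0.00, 0.00) ✓; D.y = 0.00, A.y = 0.00 ✓; |DA| = 31.90 ✓; ∠(NA, AD) = 90.00° ✓; |NA| = 4.100 ✓; bearing(N→P) − bearing(N→A) = 109.0° ✓; |NP| = 4.100 ✓; ∠(NP, PJ) = 90.00° ✓; |PJ| = 46.50 ✗.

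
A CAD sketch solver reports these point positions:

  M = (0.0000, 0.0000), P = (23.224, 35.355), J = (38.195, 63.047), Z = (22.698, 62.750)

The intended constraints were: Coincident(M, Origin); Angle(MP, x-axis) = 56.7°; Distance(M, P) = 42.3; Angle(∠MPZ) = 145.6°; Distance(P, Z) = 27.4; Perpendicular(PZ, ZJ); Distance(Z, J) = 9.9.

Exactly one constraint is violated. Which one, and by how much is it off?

Distance(Z, J) = 9.9 — off by 5.60.

M = (0.00, 0.00) ✓; MP at 56.70° ✓; |MP| = 42.30 ✓; ∠MPZ = 145.6° ✓; |PZ| = 27.40 ✓; ∠(PZ, ZJ) = 90.00° ✓; |ZJ| = 15.50 ✗.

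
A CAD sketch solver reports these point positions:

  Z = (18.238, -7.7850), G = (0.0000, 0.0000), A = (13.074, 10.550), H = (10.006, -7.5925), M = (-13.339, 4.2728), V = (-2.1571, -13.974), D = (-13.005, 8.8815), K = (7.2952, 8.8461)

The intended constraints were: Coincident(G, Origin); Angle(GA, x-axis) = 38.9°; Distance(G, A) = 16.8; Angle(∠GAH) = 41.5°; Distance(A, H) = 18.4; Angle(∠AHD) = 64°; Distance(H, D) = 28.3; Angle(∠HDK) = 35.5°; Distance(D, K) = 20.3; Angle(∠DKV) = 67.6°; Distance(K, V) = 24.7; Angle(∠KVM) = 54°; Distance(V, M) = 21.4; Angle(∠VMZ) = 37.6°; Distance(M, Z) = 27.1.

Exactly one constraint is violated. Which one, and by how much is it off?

Distance(M, Z) = 27.1 — off by 6.70.

G = (0.00, 0.00) ✓; GA at 38.90° ✓; |GA| = 16.80 ✓; ∠GAH = 41.50° ✓; |AH| = 18.40 ✓; ∠AHD = 64.00° ✓; |HD| = 28.30 ✓; ∠HDK = 35.50° ✓; |DK| = 20.30 ✓; ∠DKV = 67.60° ✓; |KV| = 24.70 ✓; ∠KVM = 54.00° ✓; |VM| = 21.40 ✓; ∠VMZ = 37.60° ✓; |MZ| = 33.80 ✗.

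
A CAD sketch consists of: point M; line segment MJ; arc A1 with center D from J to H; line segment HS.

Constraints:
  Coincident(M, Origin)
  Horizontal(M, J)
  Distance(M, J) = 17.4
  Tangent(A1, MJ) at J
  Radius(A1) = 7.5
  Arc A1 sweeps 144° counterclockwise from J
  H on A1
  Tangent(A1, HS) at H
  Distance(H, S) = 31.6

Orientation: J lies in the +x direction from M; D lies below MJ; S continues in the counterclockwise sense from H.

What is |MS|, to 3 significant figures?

50.2

M is at the origin; M and J share the same y with |MJ| = 17.4 and J on the +x side, so J = (17.4, 0.00). Since A1 is tangent to MJ there, DJ ⟂ MJ, so D = J + (0, -7.5) = (17.4, -7.50). On A1, J sits at bearing 90° from D; a 144° counterclockwise sweep puts H at bearing 234°, so H = D + 7.5·(cos 234°, sin 234°) = (13.0, -13.6). Since A1 is tangent to HS there, DH ⟂ HS, so HS runs along (−sin 234°, cos 234°); with |HS| = 31.6, S = (38.6, -32.1). Then |MS| = |S − M| = 50.2.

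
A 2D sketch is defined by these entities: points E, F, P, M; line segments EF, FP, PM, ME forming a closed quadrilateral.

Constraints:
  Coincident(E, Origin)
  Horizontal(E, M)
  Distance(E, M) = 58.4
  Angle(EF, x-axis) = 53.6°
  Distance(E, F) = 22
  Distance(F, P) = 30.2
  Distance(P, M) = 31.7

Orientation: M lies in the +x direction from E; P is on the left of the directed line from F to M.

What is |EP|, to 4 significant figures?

49.75

Checks: |FP| = 30.20 ✓; |PM| = 31.70 ✓.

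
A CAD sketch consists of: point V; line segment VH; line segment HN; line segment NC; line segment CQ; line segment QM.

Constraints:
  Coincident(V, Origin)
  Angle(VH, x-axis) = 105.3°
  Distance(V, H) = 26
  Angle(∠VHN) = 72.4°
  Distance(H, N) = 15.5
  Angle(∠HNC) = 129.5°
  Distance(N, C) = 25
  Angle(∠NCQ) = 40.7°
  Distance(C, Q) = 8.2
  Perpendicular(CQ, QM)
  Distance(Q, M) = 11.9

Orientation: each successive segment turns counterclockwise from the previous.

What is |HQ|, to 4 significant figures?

29.40

∠HNC = 129.5° gives NC at -96.60° from the x-axis; with |NC| = 25.0, C = (-22.75, -8.175). ∠NCQ = 40.7° gives CQ at 42.70° from the x-axis; with |CQ| = 8.2, Q = (-16.72, -2.614). Then |HQ| = |Q − H| = 29.40.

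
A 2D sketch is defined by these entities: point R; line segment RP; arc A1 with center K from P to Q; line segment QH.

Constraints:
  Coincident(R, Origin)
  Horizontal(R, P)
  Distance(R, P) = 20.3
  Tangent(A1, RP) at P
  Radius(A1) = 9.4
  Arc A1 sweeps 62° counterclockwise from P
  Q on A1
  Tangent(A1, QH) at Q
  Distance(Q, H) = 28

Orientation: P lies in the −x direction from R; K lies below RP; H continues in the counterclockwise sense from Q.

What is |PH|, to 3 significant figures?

36.6

On A1, P sits at bearing 90° from K; a 62° counterclockwise sweep puts Q at bearing 152°, so Q = K + 9.4·(cos 152°, sin 152°) = (-28.6, -4.99). A1 meets QH tangentially, so KQ is at right angles to QH, so QH runs along (−sin 152°, cos 152°); with |QH| = 28.0, H = (-41.7, -29.7). Then |PH| = |H − P| = 36.6.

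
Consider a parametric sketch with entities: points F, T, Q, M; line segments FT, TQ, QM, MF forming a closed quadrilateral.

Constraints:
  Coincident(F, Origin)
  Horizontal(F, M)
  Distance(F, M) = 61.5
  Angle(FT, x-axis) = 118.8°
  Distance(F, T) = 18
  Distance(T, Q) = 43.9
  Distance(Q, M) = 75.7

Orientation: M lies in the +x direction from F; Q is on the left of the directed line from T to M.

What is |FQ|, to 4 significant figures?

56.39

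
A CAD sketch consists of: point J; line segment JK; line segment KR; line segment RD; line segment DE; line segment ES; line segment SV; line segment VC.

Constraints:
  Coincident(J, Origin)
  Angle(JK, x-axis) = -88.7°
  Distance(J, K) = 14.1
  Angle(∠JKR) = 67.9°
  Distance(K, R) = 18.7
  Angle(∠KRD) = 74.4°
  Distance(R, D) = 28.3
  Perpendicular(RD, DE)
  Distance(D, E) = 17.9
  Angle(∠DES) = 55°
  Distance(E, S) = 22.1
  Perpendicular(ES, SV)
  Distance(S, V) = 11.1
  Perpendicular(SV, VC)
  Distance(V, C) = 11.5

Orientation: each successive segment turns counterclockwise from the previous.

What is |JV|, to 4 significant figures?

13.26

∠DES = 55.0° gives ES at -16.00° from the x-axis; with |ES| = 22.1, S = (7.005, -2.033). The perpendicularity gives SV at right angles to ES, so SV runs at 74.00°; with |SV| = 11.1, V = (10.06, 8.637). Then |JV| = |V − J| = 13.26.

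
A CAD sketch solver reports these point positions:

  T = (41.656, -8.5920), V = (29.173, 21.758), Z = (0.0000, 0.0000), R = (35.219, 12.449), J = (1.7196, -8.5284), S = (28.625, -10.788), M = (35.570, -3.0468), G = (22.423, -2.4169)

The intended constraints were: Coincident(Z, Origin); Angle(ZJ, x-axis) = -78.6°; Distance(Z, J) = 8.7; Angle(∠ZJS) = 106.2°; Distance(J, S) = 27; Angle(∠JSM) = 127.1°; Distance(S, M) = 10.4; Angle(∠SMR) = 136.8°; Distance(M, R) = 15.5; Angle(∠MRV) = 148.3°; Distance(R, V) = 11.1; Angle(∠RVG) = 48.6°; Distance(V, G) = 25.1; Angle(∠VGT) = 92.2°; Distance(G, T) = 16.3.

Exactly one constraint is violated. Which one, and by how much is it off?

Distance(G, T) = 16.3 — off by 3.90.

Z = (0.00, 0.00) ✓; ZJ at -78.60° ✓; |ZJ| = 8.700 ✓; ∠ZJS = 106.2° ✓; |JS| = 27.00 ✓; ∠JSM = 127.1° ✓; |SM| = 10.40 ✓; ∠SMR = 136.8° ✓; |MR| = 15.50 ✓; ∠MRV = 148.3° ✓; |RV| = 11.10 ✓; ∠RVG = 48.60° ✓; |VG| = 25.10 ✓; ∠VGT = 92.20° ✓; |GT| = 20.20 ✗.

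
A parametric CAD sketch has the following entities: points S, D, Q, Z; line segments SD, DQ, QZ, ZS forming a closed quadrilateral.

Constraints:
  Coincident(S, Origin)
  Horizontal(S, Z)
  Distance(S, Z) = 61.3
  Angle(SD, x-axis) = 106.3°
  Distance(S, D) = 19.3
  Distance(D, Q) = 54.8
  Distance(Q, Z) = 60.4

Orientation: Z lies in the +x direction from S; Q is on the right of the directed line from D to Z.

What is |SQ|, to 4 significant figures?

35.51

S is at the origin; SZ is horizontal with |SZ| = 61.3 and Z in +x, so Z = (61.3, 0). SD runs at 106.3° with |SD| = 19.3, so D = (-5.417, 18.52). Q is determined by |DQ| = 54.8 and |QZ| = 60.4 together: it lies at the intersection of circle(D, 54.8) and circle(Z, 60.4). With |DZ| = 69.24, the foot of the radical line on DZ is 29.96 from D and the perpendicular offset is √(54.8² − 29.96²) = 45.88. Taking the right-of-DZ solution: Q = (11.18, -33.70).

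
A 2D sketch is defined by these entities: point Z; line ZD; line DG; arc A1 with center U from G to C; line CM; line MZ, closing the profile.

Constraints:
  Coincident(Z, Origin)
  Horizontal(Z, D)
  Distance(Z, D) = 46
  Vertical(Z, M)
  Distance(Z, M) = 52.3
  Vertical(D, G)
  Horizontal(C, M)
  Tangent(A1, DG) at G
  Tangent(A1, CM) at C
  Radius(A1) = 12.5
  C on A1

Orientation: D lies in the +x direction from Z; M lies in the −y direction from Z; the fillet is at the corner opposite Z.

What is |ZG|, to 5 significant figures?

60.828

Z is at the origin; ZD is horizontal with |ZD| = 46.0 and D on the +x side, so D = (46.000, 0.0000). Z and M share the same x with |ZM| = 52.3 and M on the −y side, so M = (0.0000, -52.300). The virtual corner opposite Z is at (46.000, -52.300). Tangency of A1 to DG means the radius UG is perpendicular to DG and the tangent condition forces UC to be normal to CM, with radius 12.5, so the center U sits 12.5 in from both sides at U = (33.500, -39.800). That places the tangent points at G = (46.000, -39.800) on DG and C = (33.500, -52.300) on CM. Then |ZG| = |G − Z| = 60.828.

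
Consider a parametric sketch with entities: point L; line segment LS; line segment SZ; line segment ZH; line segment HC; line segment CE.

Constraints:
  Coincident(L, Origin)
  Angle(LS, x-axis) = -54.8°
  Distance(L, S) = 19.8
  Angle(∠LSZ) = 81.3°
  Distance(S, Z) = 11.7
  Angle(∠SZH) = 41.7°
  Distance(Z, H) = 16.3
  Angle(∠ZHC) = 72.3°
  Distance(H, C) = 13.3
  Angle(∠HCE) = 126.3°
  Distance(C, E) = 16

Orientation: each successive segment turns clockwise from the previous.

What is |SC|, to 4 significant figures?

6.023

L is at the origin; LS runs at -54.8° with length 19.8, so S = (11.41, -16.18). ∠LSZ = 81.3° gives SZ at -153.5° from the x-axis; with |SZ| = 11.7, Z = (0.9426, -21.40). ∠SZH = 41.7° gives ZH at 68.20° from the x-axis; with |ZH| = 16.3, H = (6.996, -6.266). ∠ZHC = 72.3° gives HC at -39.50° from the x-axis; with |HC| = 13.3, C = (17.26, -14.73). Then |SC| = |C − S| = 6.023.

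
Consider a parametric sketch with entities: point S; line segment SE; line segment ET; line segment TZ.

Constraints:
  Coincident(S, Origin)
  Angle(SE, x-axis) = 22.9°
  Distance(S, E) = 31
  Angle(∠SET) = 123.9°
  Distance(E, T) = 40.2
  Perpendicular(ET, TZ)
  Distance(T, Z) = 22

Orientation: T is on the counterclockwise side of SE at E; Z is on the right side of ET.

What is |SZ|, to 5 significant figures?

74.721

S is at the origin; SE runs at 22.9° with length 31.0, so E = 31.0·(cos 22.9°, sin 22.9°) = (28.557, 12.063). ∠SET = 123.9°, so ET runs at 22.9° + (180° − 123.9°) = 79.000° from the x-axis; with |ET| = 40.2, T = E + 40.2·(cos 79.000°, sin 79.000°) = (36.227, 51.524). ET is perpendicular to TZ; with |TZ| = 22.0 on the right of ET, Z = T + 22.0·(0.98163, -0.19081) = (57.823, 47.326). Then |SZ| = |Z − S| = 74.721.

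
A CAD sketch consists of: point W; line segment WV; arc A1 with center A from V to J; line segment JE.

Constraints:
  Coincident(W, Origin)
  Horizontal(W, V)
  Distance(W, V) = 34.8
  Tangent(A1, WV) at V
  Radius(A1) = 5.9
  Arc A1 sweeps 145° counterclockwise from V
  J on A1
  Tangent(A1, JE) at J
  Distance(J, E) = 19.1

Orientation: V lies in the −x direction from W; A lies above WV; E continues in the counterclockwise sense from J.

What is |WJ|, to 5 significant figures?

33.199

W is at the origin; W and V share the same y with |WV| = 34.8 and V on the −x side, so V = (-34.800, 0.0000). Since A1 is tangent to WV there, AV ⟂ WV, so A = V + (0, 5.9) = (-34.800, 5.9000). On A1, V sits at bearing -90° from A; a 145° counterclockwise sweep puts J at bearing 55°, so J = A + 5.9·(cos 55°, sin 55°) = (-31.416, 10.733). Then |WJ| = |J − W| = 33.199.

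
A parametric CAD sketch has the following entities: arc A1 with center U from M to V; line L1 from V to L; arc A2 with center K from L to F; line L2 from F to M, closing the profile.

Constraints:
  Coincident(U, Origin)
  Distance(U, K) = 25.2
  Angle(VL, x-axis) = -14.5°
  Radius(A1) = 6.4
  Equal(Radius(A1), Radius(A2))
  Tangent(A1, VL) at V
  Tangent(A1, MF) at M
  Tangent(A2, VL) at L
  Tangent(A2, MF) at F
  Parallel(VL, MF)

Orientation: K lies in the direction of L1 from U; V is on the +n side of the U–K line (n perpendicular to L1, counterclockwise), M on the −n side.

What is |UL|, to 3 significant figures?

26.0

Tangency of A1 to both parallel lines with radius 6.4 puts V and M at U ± 6.4·n: V = (1.60, 6.20), M = (-1.60, -6.20). Equal radii place L and F the same way about K: L = K + 6.4·n = (26.0, -0.113), F = K − 6.4·n = (22.8, -12.5). Then |UL| = |L − U| = 26.0.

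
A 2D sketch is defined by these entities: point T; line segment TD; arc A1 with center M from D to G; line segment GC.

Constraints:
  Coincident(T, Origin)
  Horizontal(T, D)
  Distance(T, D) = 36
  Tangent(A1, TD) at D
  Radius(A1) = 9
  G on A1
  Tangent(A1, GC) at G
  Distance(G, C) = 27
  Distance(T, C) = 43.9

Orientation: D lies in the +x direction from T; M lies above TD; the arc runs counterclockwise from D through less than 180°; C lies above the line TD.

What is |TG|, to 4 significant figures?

45.40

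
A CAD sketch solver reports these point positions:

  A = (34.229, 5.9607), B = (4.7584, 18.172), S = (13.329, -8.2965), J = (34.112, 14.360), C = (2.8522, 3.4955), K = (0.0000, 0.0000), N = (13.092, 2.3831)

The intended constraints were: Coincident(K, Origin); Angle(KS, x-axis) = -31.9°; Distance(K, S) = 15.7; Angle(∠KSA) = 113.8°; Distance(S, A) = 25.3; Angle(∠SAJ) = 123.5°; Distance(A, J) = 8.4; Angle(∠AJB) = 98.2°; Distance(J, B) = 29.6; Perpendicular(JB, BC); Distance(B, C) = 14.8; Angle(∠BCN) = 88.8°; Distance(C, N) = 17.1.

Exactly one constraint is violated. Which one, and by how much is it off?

Distance(C, N) = 17.1 — off by 6.80.

K = (0.00, 0.00) ✓; KS at -31.90° ✓; |KS| = 15.70 ✓; ∠KSA = 113.8° ✓; |SA| = 25.30 ✓; ∠SAJ = 123.5° ✓; |AJ| = 8.400 ✓; ∠AJB = 98.20° ✓; |JB| = 29.60 ✓; ∠(JB, BC) = 90.00° ✓; |BC| = 14.80 ✓; ∠BCN = 88.80° ✓; |CN| = 10.30 ✗.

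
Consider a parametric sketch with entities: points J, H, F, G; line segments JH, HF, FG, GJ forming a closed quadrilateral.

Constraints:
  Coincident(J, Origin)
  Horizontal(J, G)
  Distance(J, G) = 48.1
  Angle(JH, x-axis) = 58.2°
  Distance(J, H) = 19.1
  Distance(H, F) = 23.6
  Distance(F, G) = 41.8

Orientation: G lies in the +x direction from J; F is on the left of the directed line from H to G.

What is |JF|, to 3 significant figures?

42.6

J is at the origin; JG is horizontal with |JG| = 48.1 and G in +x, so G = (48.1, 0). JH runs at 58.2° with |JH| = 19.1, so H = (10.1, 16.2). F is determined by |HF| = 23.6 and |FG| = 41.8 together: it lies at the intersection of circle(H, 23.6) and circle(G, 41.8). With |HG| = 41.4, the foot of the radical line on HG is 6.29 from H and the perpendicular offset is √(23.6² − 6.29²) = 22.7. Taking the left-of-HG solution: F = (24.8, 34.7).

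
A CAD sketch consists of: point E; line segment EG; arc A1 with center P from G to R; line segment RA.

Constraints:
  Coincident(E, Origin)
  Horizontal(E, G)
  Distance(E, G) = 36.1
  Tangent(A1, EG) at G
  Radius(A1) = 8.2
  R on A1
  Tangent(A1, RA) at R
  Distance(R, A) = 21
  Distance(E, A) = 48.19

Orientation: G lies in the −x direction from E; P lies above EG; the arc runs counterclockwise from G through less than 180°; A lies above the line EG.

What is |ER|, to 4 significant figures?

30.84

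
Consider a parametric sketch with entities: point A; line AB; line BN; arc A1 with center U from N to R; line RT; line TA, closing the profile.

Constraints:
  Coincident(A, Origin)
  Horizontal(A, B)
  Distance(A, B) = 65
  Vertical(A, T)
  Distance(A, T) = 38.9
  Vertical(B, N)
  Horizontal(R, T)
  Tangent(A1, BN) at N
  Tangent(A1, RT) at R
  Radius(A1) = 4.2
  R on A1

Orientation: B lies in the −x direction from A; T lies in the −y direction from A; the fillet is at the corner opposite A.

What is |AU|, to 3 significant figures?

70.0

A is at the origin; AB is horizontal with |AB| = 65.0 and B on the −x side, so B = (-65.0, 0.00). A and T share the same x with |AT| = 38.9 and T on the −y side, so T = (0.00, -38.9). The virtual corner opposite A is at (-65.0, -38.9). Tangency of A1 to BN means the radius UN is perpendicular to BN and A1 meets RT tangentially, so UR is at right angles to RT, with radius 4.2, so the center U sits 4.2 in from both sides at U = (-60.8, -34.7). Then |AU| = |U − A| = 70.0.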